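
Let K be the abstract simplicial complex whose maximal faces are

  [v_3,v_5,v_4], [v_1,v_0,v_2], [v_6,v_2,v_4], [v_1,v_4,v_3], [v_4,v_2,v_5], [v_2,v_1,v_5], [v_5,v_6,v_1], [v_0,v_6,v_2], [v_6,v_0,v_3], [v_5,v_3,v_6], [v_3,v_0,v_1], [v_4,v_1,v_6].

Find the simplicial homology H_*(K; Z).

Take the total order v_0 < v_1 < v_2 < v_3 < v_4 < v_5 < v_6 on the vertex set. Then K (dimension 2) consists of the simplices:

  0-simplices (7): [v_0], [v_1], [v_2], [v_3], [v_4], [v_5], [v_6]
  1-simplices (18): (18 of them)
  2-simplices (12): (12 of them)

giving chain groups C_0 ≅ Z^7, C_1 ≅ Z^18, C_2 ≅ Z^12.

∂_1: C_1 → C_0 sends each edge [p,q] (with p < q) to q − p. For instance
  ∂[v_1,v_6] = [v_6] − [v_1].
As a 7×18 matrix over Z this has rank 6, with invariant factors (1,1,1,1,1,1).

Boundary ∂_2: C_2 → C_1 maps a triangle to the signed sum of its edges. For instance
  ∂[v_1,v_4,v_6] = [v_4,v_6] − [v_1,v_6] + [v_1,v_4],
  ∂[v_2,v_4,v_5] = [v_4,v_5] − [v_2,v_5] + [v_2,v_4].
The 18×12 boundary matrix has rank 12 and Smith normal form diag(1,1,1,1,1,1,1,1,1,1,1,2).

From H_k ≅ ker(∂_k) / im(∂_{k+1}) we obtain:

  H_0: rank C_0 − rank ∂_1 = 7 − 6 = 1, and the invariant factors of ∂_1 are all 1, so H_0 ≅ Z.
  H_1: rank ker ∂_1 − rank ∂_2 = (18 − 6) − 12 = 0, and ∂_2 has invariant factor 2 > 1, so H_1 ≅ Z/2.
  H_2: rank ker ∂_2 − rank ∂_3 = (12 − 12) − 0 = 0, and there is no ∂_3, so H_2 ≅ 0.

H_0 = Z,  H_1 = Z/2,  H_2 = 0.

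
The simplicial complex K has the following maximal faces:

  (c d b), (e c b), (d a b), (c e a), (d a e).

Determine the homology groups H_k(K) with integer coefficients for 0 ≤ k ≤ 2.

We work with the vertex ordering a < b < c < d < e. The simplices of K, each written with vertices in increasing order, are:

  0-simplices (5): a, b, c, d, e
  1-simplices (10): ab, ac, ad, ae, bc, bd, be, cd, ce, de
  2-simplices (5): abd, ace, ade, bcd, bce

so the chain groups are C_0 ≅ Z^5, C_1 ≅ Z^10, C_2 ≅ Z^5.

Boundary ∂_1: C_1 → C_0 maps an edge to its endpoints' difference, ∂[p,q] = q − p. For instance
  ∂ce = e − c.
As a 5×10 matrix over Z this has rank 4, with invariant factors (1,1,1,1).

Boundary ∂_2: C_2 → C_1 acts by ∂[p,q,r] = [q,r] − [p,r] + [p,q]. For instance
  ∂ade = de − ae + ad,
  ∂ace = ce − ae + ac.
As a 10×5 matrix over Z this has rank 5, with invariant factors (1,1,1,1,1).

Now H_k = ker ∂_k / im ∂_{k+1}, so:

  H_0: rank C_0 − rank ∂_1 = 5 − 4 = 1, and the invariant factors of ∂_1 are all 1, so H_0 ≅ Z.
  H_1: rank ker ∂_1 − rank ∂_2 = (10 − 4) − 5 = 1, and the invariant factors of ∂_2 are all 1, so H_1 ≅ Z.
  H_2: rank ker ∂_2 − rank ∂_3 = (5 − 5) − 0 = 0, and there is no ∂_3, so H_2 ≅ 0.

As a check, the Euler characteristic is 5 − 10 + 5 = 0, which agrees with 1 − 1 + 0 = 0.

H_0 = Z,  H_1 = Z,  H_2 = 0.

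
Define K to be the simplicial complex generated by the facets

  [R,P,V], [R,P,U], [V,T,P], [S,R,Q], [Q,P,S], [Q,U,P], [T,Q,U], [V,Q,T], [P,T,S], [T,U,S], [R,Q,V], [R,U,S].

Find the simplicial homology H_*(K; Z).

H_0 ≅ Z,  H_1 ≅ Z/2Z,  H_2 = 0.

We work with the vertex ordering P < Q < R < S < T < U < V. The simplices of K, each written with vertices in increasing order, are:

  0-simplices (7): P, Q, R, S, T, U, V
  1-simplices (18): PQ, PR, PS, PT, PU, PV, QR, QS, QT, QU, QV, RS, RU, RV, ST, SU, TU, TV
  2-simplices (12): PQS, PQU, PRU, PRV, PST, PTV, QRS, QRV, QTU, QTV, RSU, STU

Hence C_0 ≅ Z^7, C_1 ≅ Z^18, C_2 ≅ Z^12.

Boundary ∂_1: C_1 → C_0 sends each edge [p,q] (with p < q) to q − p. For instance
  ∂PQ = Q − P.
This gives a 7×18 integer matrix of rank 6; reducing to Smith normal form yields diagonal entries (1,1,1,1,1,1).

Boundary ∂_2: C_2 → C_1 maps a triangle to the signed sum of its edges. For instance
  ∂QRV = RV − QV + QR,
  ∂PRV = RV − PV + PR.
This gives a 18×12 integer matrix of rank 12; reducing to Smith normal form yields diagonal entries (1,1,1,1,1,1,1,1,1,1,1,2).

Computing H_k = (kernel of ∂_k) / (image of ∂_{k+1}):

  H_0: rank C_0 − rank ∂_1 = 7 − 6 = 1, and the invariant factors of ∂_1 are all 1, so H_0 ≅ Z.
  H_1: rank ker ∂_1 − rank ∂_2 = (18 − 6) − 12 = 0, and ∂_2 has invariant factor 2 > 1, so H_1 ≅ Z/2Z.
  H_2: rank ker ∂_2 − rank ∂_3 = (12 − 12) − 0 = 0, and there is no ∂_3, so H_2 ≅ 0.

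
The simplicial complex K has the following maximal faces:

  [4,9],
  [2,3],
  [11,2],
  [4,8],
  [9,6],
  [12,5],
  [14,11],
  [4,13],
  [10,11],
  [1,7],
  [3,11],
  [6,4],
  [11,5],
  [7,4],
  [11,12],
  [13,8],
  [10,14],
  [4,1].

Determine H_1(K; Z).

H_1 ≅ Z^6.

Order the vertices as 1 < 2 < 3 < 4 < 5 < 6 < 7 < 8 < 9 < 10 < 11 < 12 < 13 < 14. Listing each simplex with vertices in this order, K has dimension 1 with simplices:

  0-simplices (14): [1], [2], [3], [4], [5], [6], [7], [8], [9], [10], [11], [12], [13], [14]
  1-simplices (18): [1,4], [1,7], [2,3], [2,11], [3,11], [4,6], [4,7], [4,8], [4,9], [4,13], [5,11], [5,12], [6,9], [8,13], [10,11], [10,14], [11,12], [11,14]

so the chain groups are C_0 ≅ Z^14, C_1 ≅ Z^18.

Boundary ∂_1: C_1 → C_0 is given by ∂[p,q] = [q] − [p].
The 14×18 boundary matrix has rank 12 and Smith normal form diag(1,1,1,1,1,1,1,1,1,1,1,1).

Reading off H_k = ker ∂_k / im ∂_{k+1}:

  H_1: rank ker ∂_1 − rank ∂_2 = (18 − 12) − 0 = 6, and there is no ∂_2, so H_1 = Z^6.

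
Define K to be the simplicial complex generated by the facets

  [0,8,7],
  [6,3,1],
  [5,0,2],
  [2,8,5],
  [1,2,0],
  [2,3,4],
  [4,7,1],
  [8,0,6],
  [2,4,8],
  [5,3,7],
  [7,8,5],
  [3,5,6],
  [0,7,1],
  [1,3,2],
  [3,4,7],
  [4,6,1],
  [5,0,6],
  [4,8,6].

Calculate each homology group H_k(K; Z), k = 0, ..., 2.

H_0 ≅ Z,  H_1 ≅ Z ⊕ Z_2,  H_2 = 0.

Order the vertices as 0 < 1 < 2 < 3 < 4 < 5 < 6 < 7 < 8. Listing each simplex with vertices in this order, K has dimension 2 with simplices:

  0-simplices (9): [0], [1], [2], [3], [4], [5], [6], [7], [8]
  1-simplices (27): (27 of them)
  2-simplices (18): [0,1,2], [0,1,7], [0,2,5], [0,5,6], [0,6,8], [0,7,8], [1,2,3], [1,3,6], [1,4,6], [1,4,7], [2,3,4], [2,4,8], [2,5,8], [3,4,7], [3,5,6], [3,5,7], [4,6,8], [5,7,8]

so the chain groups are C_0 ≅ Z^9, C_1 ≅ Z^27, C_2 ≅ Z^18.

Boundary ∂_1: C_1 → C_0 sends each edge [p,q] (with p < q) to q − p. For instance
  ∂[4,6] = [6] − [4].
This gives a 9×27 integer matrix of rank 8; reducing to Smith normal form yields diagonal entries (1,1,1,1,1,1,1,1).

Boundary ∂_2: C_2 → C_1 sends each 2-simplex [p,q,r] to [q,r] − [p,r] + [p,q]. For instance
  ∂[3,5,7] = [5,7] − [3,7] + [3,5],
  ∂[0,5,6] = [5,6] − [0,6] + [0,5].
The 27×18 boundary matrix has rank 18 and Smith normal form diag(1,1,1,1,1,1,1,1,1,1,1,1,1,1,1,1,1,2).

From H_k ≅ ker(∂_k) / im(∂_{k+1}) we obtain:

  H_0: rank C_0 − rank ∂_1 = 9 − 8 = 1, and the invariant factors of ∂_1 are all 1, so H_0 ≅ Z.
  H_1: rank ker ∂_1 − rank ∂_2 = (27 − 8) − 18 = 1, and ∂_2 has invariant factor 2 > 1, so H_1 ≅ Z ⊕ Z_2.
  H_2: rank ker ∂_2 − rank ∂_3 = (18 − 18) − 0 = 0, and there is no ∂_3, so H_2 ≅ 0.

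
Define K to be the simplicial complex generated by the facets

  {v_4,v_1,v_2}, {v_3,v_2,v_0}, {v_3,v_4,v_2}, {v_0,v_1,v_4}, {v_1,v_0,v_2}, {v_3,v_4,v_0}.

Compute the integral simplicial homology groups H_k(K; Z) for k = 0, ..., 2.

We work with the vertex ordering v_0 < v_1 < v_2 < v_3 < v_4. The simplices of K, each written with vertices in increasing order, are:

  0-simplices (5): [v_0], [v_1], [v_2], [v_3], [v_4]
  1-simplices (9): [v_0,v_1], [v_0,v_2], [v_0,v_3], [v_0,v_4], [v_1,v_2], [v_1,v_4], [v_2,v_3], [v_2,v_4], [v_3,v_4]
  2-simplices (6): [v_0,v_1,v_2], [v_0,v_1,v_4], [v_0,v_2,v_3], [v_0,v_3,v_4], [v_1,v_2,v_4], [v_2,v_3,v_4]

so the chain groups are C_0 ≅ Z^5, C_1 ≅ Z^9, C_2 ≅ Z^6.

∂_1: C_1 → C_0 maps an edge to its endpoints' difference, ∂[p,q] = q − p.
The 5×9 boundary matrix has rank 4 and Smith normal form diag(1,1,1,1).

Boundary ∂_2: C_2 → C_1 acts by ∂[p,q,r] = [q,r] − [p,r] + [p,q]. For instance
  ∂[v_1,v_2,v_4] = [v_2,v_4] − [v_1,v_4] + [v_1,v_2],
  ∂[v_0,v_1,v_2] = [v_1,v_2] − [v_0,v_2] + [v_0,v_1].
As a 9×6 matrix over Z this has rank 5, with invariant factors (1,1,1,1,1).

Computing H_k = (kernel of ∂_k) / (image of ∂_{k+1}):

  H_0: rank C_0 − rank ∂_1 = 5 − 4 = 1, and the invariant factors of ∂_1 are all 1, so H_0 ≅ Z.
  H_1: rank ker ∂_1 − rank ∂_2 = (9 − 4) − 5 = 0, and the invariant factors of ∂_2 are all 1, so H_1 ≅ 0.
  H_2: rank ker ∂_2 − rank ∂_3 = (6 − 5) − 0 = 1, and there is no ∂_3, so H_2 ≅ Z.

H_0 ≅ Z,  H_1 = 0,  H_2 ≅ Z.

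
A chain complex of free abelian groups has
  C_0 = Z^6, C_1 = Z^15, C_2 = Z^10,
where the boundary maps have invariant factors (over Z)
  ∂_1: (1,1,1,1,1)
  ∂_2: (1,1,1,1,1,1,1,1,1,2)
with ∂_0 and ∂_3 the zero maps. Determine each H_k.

H_0: b_0 = 6 − 0 − 5 = 1; torsion from ∂_1 factors > 1: none. So H_0 ≅ Z.
H_1: b_1 = 15 − 5 − 10 = 0; torsion from ∂_2 factors > 1: [2]. So H_1 ≅ Z/2.
H_2: b_2 = 10 − 10 − 0 = 0; torsion from ∂_3 factors > 1: none. So H_2 ≅ 0.

H_0 ≅ Z,  H_1 ≅ Z/2,  H_2 = 0.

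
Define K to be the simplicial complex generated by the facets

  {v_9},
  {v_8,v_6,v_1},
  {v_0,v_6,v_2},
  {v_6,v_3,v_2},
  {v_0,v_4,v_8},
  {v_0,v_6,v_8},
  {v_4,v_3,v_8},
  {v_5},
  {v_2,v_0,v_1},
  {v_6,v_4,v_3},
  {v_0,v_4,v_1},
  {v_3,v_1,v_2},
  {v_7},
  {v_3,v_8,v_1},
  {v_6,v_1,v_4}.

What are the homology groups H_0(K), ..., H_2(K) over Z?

Take the total order v_0 < v_1 < v_2 < v_3 < v_4 < v_5 < v_6 < v_7 < v_8 < v_9 on the vertex set. Then K (dimension 2) consists of the simplices:

  0-simplices (10): [v_0], [v_1], [v_2], [v_3], [v_4], [v_5], [v_6], [v_7], [v_8], [v_9]
  1-simplices (18): (18 of them)
  2-simplices (12): (12 of them)

giving chain groups C_0 ≅ Z^10, C_1 ≅ Z^18, C_2 ≅ Z^12.

The boundary map ∂_1: C_1 → C_0 is given by ∂[p,q] = [q] − [p]. For instance
  ∂[v_3,v_8] = [v_8] − [v_3].
The resulting 10×18 matrix has rank 6, and its Smith normal form has invariant factors (1,1,1,1,1,1).

∂_2: C_2 → C_1 sends each 2-simplex [p,q,r] to [q,r] − [p,r] + [p,q]. For instance
  ∂[v_1,v_3,v_8] = [v_3,v_8] − [v_1,v_8] + [v_1,v_3],
  ∂[v_0,v_6,v_8] = [v_6,v_8] − [v_0,v_8] + [v_0,v_6].
This gives a 18×12 integer matrix of rank 12; reducing to Smith normal form yields diagonal entries (1,1,1,1,1,1,1,1,1,1,1,2).

Reading off H_k = ker ∂_k / im ∂_{k+1}:

  H_0: rank C_0 − rank ∂_1 = 10 − 6 = 4, and the invariant factors of ∂_1 are all 1, so H_0 ≅ Z^4.
  H_1: rank ker ∂_1 − rank ∂_2 = (18 − 6) − 12 = 0, and ∂_2 has invariant factor 2 > 1, so H_1 ≅ Z/2.
  H_2: rank ker ∂_2 − rank ∂_3 = (12 − 12) − 0 = 0, and there is no ∂_3, so H_2 ≅ 0.

As a check, the Euler characteristic is 10 − 18 + 12 = 4, which agrees with 4 − 0 + 0 = 4.

H_0 ≅ Z^4,  H_1 ≅ Z/2,  H_2 = 0.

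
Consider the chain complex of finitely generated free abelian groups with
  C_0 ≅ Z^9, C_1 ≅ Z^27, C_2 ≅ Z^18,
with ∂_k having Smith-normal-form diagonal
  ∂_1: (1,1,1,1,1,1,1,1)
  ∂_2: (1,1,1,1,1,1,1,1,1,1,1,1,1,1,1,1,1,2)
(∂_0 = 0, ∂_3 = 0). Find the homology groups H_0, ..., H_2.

H_0 = Z,  H_1 = Z ⊕ Z/2Z,  H_2 = 0.

H_0: b_0 = 9 − 0 − 8 = 1; torsion from ∂_1 factors > 1: none. So H_0 = Z.
H_1: b_1 = 27 − 8 − 18 = 1; torsion from ∂_2 factors > 1: [2]. So H_1 = Z ⊕ Z/2Z.
H_2: b_2 = 18 − 18 − 0 = 0; torsion from ∂_3 factors > 1: none. So H_2 = 0.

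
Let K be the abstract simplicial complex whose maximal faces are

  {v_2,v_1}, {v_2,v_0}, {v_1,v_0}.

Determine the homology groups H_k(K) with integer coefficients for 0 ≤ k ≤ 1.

H_0 ≅ Z,  H_1 ≅ Z.

We work with the vertex ordering v_0 < v_1 < v_2. The simplices of K, each written with vertices in increasing order, are:

  0-simplices (3): [v_0], [v_1], [v_2]
  1-simplices (3): [v_0,v_1], [v_0,v_2], [v_1,v_2]

giving chain groups C_0 ≅ Z^3, C_1 ≅ Z^3.

∂_1: C_1 → C_0 maps an edge to its endpoints' difference, ∂[p,q] = q − p. For instance
  ∂[v_0,v_1] = [v_1] − [v_0].
The 3×3 boundary matrix has rank 2 and Smith normal form diag(1,1).

Computing H_k = (kernel of ∂_k) / (image of ∂_{k+1}):

  H_0: rank C_0 − rank ∂_1 = 3 − 2 = 1, and the invariant factors of ∂_1 are all 1, so H_0 = Z.
  H_1: rank ker ∂_1 − rank ∂_2 = (3 − 2) − 0 = 1, and there is no ∂_2, so H_1 = Z.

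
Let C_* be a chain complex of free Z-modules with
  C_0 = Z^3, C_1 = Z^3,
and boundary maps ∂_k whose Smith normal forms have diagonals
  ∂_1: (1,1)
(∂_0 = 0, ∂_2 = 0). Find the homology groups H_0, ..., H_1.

H_0: b_0 = 3 − 0 − 2 = 1; torsion from ∂_1 factors > 1: none. So H_0 = Z.
H_1: b_1 = 3 − 2 − 0 = 1; torsion from ∂_2 factors > 1: none. So H_1 = Z.

H_0 = Z,  H_1 = Z.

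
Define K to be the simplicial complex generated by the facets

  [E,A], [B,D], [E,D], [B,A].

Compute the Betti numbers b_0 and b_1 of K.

Order the vertices as A < B < D < E. Listing each simplex with vertices in this order, K has dimension 1 with simplices:

  0-simplices (4): A, B, D, E
  1-simplices (4): AB, AE, BD, DE

so the chain groups are C_0 ≅ Z^4, C_1 ≅ Z^4.

The boundary map ∂_1: C_1 → C_0 maps an edge to its endpoints' difference, ∂[p,q] = q − p. For instance
  ∂BD = D − B.
As a 4×4 matrix over Z this has rank 3, with invariant factors (1,1,1).

Reading off H_k = ker ∂_k / im ∂_{k+1}:

  H_0: rank C_0 − rank ∂_1 = 4 − 3 = 1, and the invariant factors of ∂_1 are all 1, so H_0 ≅ Z.
  H_1: rank ker ∂_1 − rank ∂_2 = (4 − 3) − 0 = 1, and there is no ∂_2, so H_1 ≅ Z.

As a check, the Euler characteristic is 4 − 4 = 0, which agrees with 1 − 1 = 0.

Hence the Betti numbers are b_0 = 1, b_1 = 1.

b_0 = 1, b_1 = 1.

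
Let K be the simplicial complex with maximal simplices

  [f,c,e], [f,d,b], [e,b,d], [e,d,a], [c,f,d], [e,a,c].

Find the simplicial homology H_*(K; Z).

H_0 ≅ Z,  H_1 ≅ Z,  H_2 = 0.

Take the total order a < b < c < d < e < f on the vertex set. Then K (dimension 2) consists of the simplices:

  0-simplices (6): a, b, c, d, e, f
  1-simplices (12): ac, ad, ae, bd, be, bf, cd, ce, cf, de, df, ef
  2-simplices (6): ace, ade, bde, bdf, cdf, cef

giving chain groups C_0 ≅ Z^6, C_1 ≅ Z^12, C_2 ≅ Z^6.

∂_1: C_1 → C_0 maps an edge to its endpoints' difference, ∂[p,q] = q − p. For instance
  ∂ce = e − c.
The resulting 6×12 matrix has rank 5, and its Smith normal form has invariant factors (1,1,1,1,1).

Boundary ∂_2: C_2 → C_1 maps a triangle to the signed sum of its edges. For instance
  ∂ade = de − ae + ad,
  ∂ace = ce − ae + ac.
The resulting 12×6 matrix has rank 6, and its Smith normal form has invariant factors (1,1,1,1,1,1).

Now H_k = ker ∂_k / im ∂_{k+1}, so:

  H_0: rank C_0 − rank ∂_1 = 6 − 5 = 1, and the invariant factors of ∂_1 are all 1, so H_0 ≅ Z.
  H_1: rank ker ∂_1 − rank ∂_2 = (12 − 5) − 6 = 1, and the invariant factors of ∂_2 are all 1, so H_1 ≅ Z.
  H_2: rank ker ∂_2 − rank ∂_3 = (6 − 6) − 0 = 0, and there is no ∂_3, so H_2 ≅ 0.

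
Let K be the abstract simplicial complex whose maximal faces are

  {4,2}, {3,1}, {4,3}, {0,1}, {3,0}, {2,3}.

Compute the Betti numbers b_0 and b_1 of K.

Order the vertices as 0 < 1 < 2 < 3 < 4. Listing each simplex with vertices in this order, K has dimension 1 with simplices:

  0-simplices (5): [0], [1], [2], [3], [4]
  1-simplices (6): [0,1], [0,3], [1,3], [2,3], [2,4], [3,4]

giving chain groups C_0 ≅ Z^5, C_1 ≅ Z^6.

Boundary ∂_1: C_1 → C_0 maps an edge to its endpoints' difference, ∂[p,q] = q − p.
As a 5×6 matrix over Z this has rank 4, with invariant factors (1,1,1,1).

Now H_k = ker ∂_k / im ∂_{k+1}, so:

  H_0: rank C_0 − rank ∂_1 = 5 − 4 = 1, and the invariant factors of ∂_1 are all 1, so H_0 ≅ Z.
  H_1: rank ker ∂_1 − rank ∂_2 = (6 − 4) − 0 = 2, and there is no ∂_2, so H_1 ≅ Z^2.

Hence the Betti numbers are b_0 = 1, b_1 = 2.

b_0 = 1, b_1 = 2.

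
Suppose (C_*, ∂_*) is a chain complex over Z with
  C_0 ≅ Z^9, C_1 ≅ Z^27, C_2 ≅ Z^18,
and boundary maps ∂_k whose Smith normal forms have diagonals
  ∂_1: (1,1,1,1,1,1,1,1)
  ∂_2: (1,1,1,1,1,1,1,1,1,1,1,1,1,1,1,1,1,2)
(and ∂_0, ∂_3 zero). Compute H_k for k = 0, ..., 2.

H_0: b_0 = 9 − 0 − 8 = 1; torsion from ∂_1 factors > 1: none. So H_0 ≅ Z.
H_1: b_1 = 27 − 8 − 18 = 1; torsion from ∂_2 factors > 1: [2]. So H_1 ≅ Z × Z/2.
H_2: b_2 = 18 − 18 − 0 = 0; torsion from ∂_3 factors > 1: none. So H_2 ≅ 0.

H_0 ≅ Z,  H_1 ≅ Z × Z/2,  H_2 = 0.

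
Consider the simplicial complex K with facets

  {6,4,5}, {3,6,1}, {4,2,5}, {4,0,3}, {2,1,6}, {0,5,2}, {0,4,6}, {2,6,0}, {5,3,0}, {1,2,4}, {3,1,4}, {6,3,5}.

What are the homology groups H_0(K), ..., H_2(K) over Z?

H_0 = Z,  H_1 = Z/2,  H_2 = 0.

Take the total order 0 < 1 < 2 < 3 < 4 < 5 < 6 on the vertex set. Then K (dimension 2) consists of the simplices:

  0-simplices (7): [0], [1], [2], [3], [4], [5], [6]
  1-simplices (18): [0,2], [0,3], [0,4], [0,5], [0,6], [1,2], [1,3], [1,4], [1,6], [2,4], [2,5], [2,6], [3,4], [3,5], [3,6], [4,5], [4,6], [5,6]
  2-simplices (12): [0,2,5], [0,2,6], [0,3,4], [0,3,5], [0,4,6], [1,2,4], [1,2,6], [1,3,4], [1,3,6], [2,4,5], [3,5,6], [4,5,6]

Hence C_0 ≅ Z^7, C_1 ≅ Z^18, C_2 ≅ Z^12.

∂_1: C_1 → C_0 sends each edge [p,q] (with p < q) to q − p.
The 7×18 boundary matrix has rank 6 and Smith normal form diag(1,1,1,1,1,1).

∂_2: C_2 → C_1 sends each 2-simplex [p,q,r] to [q,r] − [p,r] + [p,q]. For instance
  ∂[0,4,6] = [4,6] − [0,6] + [0,4],
  ∂[0,2,5] = [2,5] − [0,5] + [0,2].
The 18×12 boundary matrix has rank 12 and Smith normal form diag(1,1,1,1,1,1,1,1,1,1,1,2).

Now H_k = ker ∂_k / im ∂_{k+1}, so:

  H_0: rank C_0 − rank ∂_1 = 7 − 6 = 1, and the invariant factors of ∂_1 are all 1, so H_0 = Z.
  H_1: rank ker ∂_1 − rank ∂_2 = (18 − 6) − 12 = 0, and ∂_2 has invariant factor 2 > 1, so H_1 = Z/2.
  H_2: rank ker ∂_2 − rank ∂_3 = (12 − 12) − 0 = 0, and there is no ∂_3, so H_2 = 0.

As a check, the Euler characteristic is 7 − 18 + 12 = 1, which agrees with 1 − 0 + 0 = 1.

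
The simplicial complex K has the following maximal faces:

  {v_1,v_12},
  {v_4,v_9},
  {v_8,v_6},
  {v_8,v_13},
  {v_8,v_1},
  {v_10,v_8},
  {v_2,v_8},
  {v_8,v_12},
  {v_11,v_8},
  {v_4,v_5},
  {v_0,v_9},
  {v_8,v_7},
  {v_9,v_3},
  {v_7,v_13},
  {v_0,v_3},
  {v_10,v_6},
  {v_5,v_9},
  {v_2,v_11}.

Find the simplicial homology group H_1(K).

Order the vertices as v_0 < v_1 < v_2 < v_3 < v_4 < v_5 < v_6 < v_7 < v_8 < v_9 < v_10 < v_11 < v_12 < v_13. Listing each simplex with vertices in this order, K has dimension 1 with simplices:

  0-simplices (14): [v_0], [v_1], [v_2], [v_3], [v_4], [v_5], [v_6], [v_7], [v_8], [v_9], [v_10], [v_11], [v_12], [v_13]
  1-simplices (18): (18 of them)

giving chain groups C_0 ≅ Z^14, C_1 ≅ Z^18.

∂_1: C_1 → C_0 sends each edge [p,q] (with p < q) to q − p. For instance
  ∂[v_6,v_10] = [v_10] − [v_6].
The 14×18 boundary matrix has rank 12 and Smith normal form diag(1,1,1,1,1,1,1,1,1,1,1,1).

Now H_k = ker ∂_k / im ∂_{k+1}, so:

  H_1: rank ker ∂_1 − rank ∂_2 = (18 − 12) − 0 = 6, and there is no ∂_2, so H_1 = Z^6.

(K is a triangulation of the disjoint union of a wedge of 2 circles and a wedge of 4 circles.)

H_1 = Z^6.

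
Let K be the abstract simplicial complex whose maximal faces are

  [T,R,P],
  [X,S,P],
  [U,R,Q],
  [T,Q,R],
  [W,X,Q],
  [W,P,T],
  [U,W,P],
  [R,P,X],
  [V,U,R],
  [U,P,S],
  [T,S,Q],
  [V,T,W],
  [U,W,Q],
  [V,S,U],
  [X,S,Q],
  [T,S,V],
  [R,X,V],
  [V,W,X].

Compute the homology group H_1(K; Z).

H_1 ≅ Z^2.

Fix the vertex order P < Q < R < S < T < U < V < W < X and write every simplex with vertices in increasing order. Then dim K = 2 and the simplices of K are:

  0-simplices (9): P, Q, R, S, T, U, V, W, X
  1-simplices (27): PR, PS, PT, PU, PW, PX, QR, QS, QT, QU, QW, QX, RT, RU, RV, RX, ST, SU, SV, SX, TV, TW, UV, UW, VW, VX, WX
  2-simplices (18): PRT, PRX, PSU, PSX, PTW, PUW, QRT, QRU, QST, QSX, QUW, QWX, RUV, RVX, STV, SUV, TVW, VWX

Hence C_0 ≅ Z^9, C_1 ≅ Z^27, C_2 ≅ Z^18.

Boundary ∂_1: C_1 → C_0 maps an edge to its endpoints' difference, ∂[p,q] = q − p.
The 9×27 boundary matrix has rank 8 and Smith normal form diag(1,1,1,1,1,1,1,1).

Boundary ∂_2: C_2 → C_1 sends each 2-simplex [p,q,r] to [q,r] − [p,r] + [p,q]. For instance
  ∂PTW = TW − PW + PT,
  ∂QRT = RT − QT + QR.
The resulting 27×18 matrix has rank 17, and its Smith normal form has invariant factors (1,1,1,1,1,1,1,1,1,1,1,1,1,1,1,1,1).

Computing H_k = (kernel of ∂_k) / (image of ∂_{k+1}):

  H_1: rank ker ∂_1 − rank ∂_2 = (27 − 8) − 17 = 2, and the invariant factors of ∂_2 are all 1, so H_1 ≅ Z^2.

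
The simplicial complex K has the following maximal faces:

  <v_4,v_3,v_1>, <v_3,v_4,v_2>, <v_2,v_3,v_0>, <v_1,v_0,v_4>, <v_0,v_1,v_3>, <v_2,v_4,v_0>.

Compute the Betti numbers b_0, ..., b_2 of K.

b_0 = 1, b_1 = 0, b_2 = 1.

Order the vertices as v_0 < v_1 < v_2 < v_3 < v_4. Listing each simplex with vertices in this order, K has dimension 2 with simplices:

  0-simplices (5): [v_0], [v_1], [v_2], [v_3], [v_4]
  1-simplices (9): [v_0,v_1], [v_0,v_2], [v_0,v_3], [v_0,v_4], [v_1,v_3], [v_1,v_4], [v_2,v_3], [v_2,v_4], [v_3,v_4]
  2-simplices (6): [v_0,v_1,v_3], [v_0,v_1,v_4], [v_0,v_2,v_3], [v_0,v_2,v_4], [v_1,v_3,v_4], [v_2,v_3,v_4]

Hence C_0 ≅ Z^5, C_1 ≅ Z^9, C_2 ≅ Z^6.

The boundary map ∂_1: C_1 → C_0 sends each edge [p,q] (with p < q) to q − p. For instance
  ∂[v_1,v_4] = [v_4] − [v_1].
As a 5×9 matrix over Z this has rank 4, with invariant factors (1,1,1,1).

∂_2: C_2 → C_1 acts by ∂[p,q,r] = [q,r] − [p,r] + [p,q]. For instance
  ∂[v_0,v_1,v_4] = [v_1,v_4] − [v_0,v_4] + [v_0,v_1],
  ∂[v_0,v_2,v_3] = [v_2,v_3] − [v_0,v_3] + [v_0,v_2].
The 9×6 boundary matrix has rank 5 and Smith normal form diag(1,1,1,1,1).

Computing H_k = (kernel of ∂_k) / (image of ∂_{k+1}):

  H_0: rank C_0 − rank ∂_1 = 5 − 4 = 1, and the invariant factors of ∂_1 are all 1, so H_0 = Z.
  H_1: rank ker ∂_1 − rank ∂_2 = (9 − 4) − 5 = 0, and the invariant factors of ∂_2 are all 1, so H_1 = 0.
  H_2: rank ker ∂_2 − rank ∂_3 = (6 − 5) − 0 = 1, and there is no ∂_3, so H_2 = Z.

(K is a triangulation of the 2-sphere S^2.)

Hence the Betti numbers are b_0 = 1, b_1 = 0, b_2 = 1.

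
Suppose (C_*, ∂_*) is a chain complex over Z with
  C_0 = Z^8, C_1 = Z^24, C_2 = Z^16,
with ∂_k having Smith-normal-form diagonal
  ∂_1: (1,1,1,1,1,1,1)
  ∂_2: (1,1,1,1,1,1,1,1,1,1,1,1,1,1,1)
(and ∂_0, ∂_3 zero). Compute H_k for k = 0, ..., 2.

H_0: b_0 = 8 − 0 − 7 = 1; torsion from ∂_1 factors > 1: none. So H_0 ≅ Z.
H_1: b_1 = 24 − 7 − 15 = 2; torsion from ∂_2 factors > 1: none. So H_1 ≅ Z^2.
H_2: b_2 = 16 − 15 − 0 = 1; torsion from ∂_3 factors > 1: none. So H_2 ≅ Z.

H_0 ≅ Z,  H_1 ≅ Z^2,  H_2 ≅ Z.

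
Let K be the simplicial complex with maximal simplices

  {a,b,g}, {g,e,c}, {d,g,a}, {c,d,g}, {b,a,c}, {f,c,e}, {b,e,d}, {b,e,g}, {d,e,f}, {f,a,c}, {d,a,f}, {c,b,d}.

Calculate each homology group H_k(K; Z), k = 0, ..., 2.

Order the vertices as a < b < c < d < e < f < g. Listing each simplex with vertices in this order, K has dimension 2 with simplices:

  0-simplices (7): a, b, c, d, e, f, g
  1-simplices (18): ab, ac, ad, af, ag, bc, bd, be, bg, cd, ce, cf, cg, de, df, dg, ef, eg
  2-simplices (12): abc, abg, acf, adf, adg, bcd, bde, beg, cdg, cef, ceg, def

so the chain groups are C_0 ≅ Z^7, C_1 ≅ Z^18, C_2 ≅ Z^12.

Boundary ∂_1: C_1 → C_0 sends each edge [p,q] (with p < q) to q − p.
The resulting 7×18 matrix has rank 6, and its Smith normal form has invariant factors (1,1,1,1,1,1).

∂_2: C_2 → C_1 acts by ∂[p,q,r] = [q,r] − [p,r] + [p,q]. For instance
  ∂cef = ef − cf + ce,
  ∂bde = de − be + bd.
The resulting 18×12 matrix has rank 12, and its Smith normal form has invariant factors (1,1,1,1,1,1,1,1,1,1,1,2).

From H_k ≅ ker(∂_k) / im(∂_{k+1}) we obtain:

  H_0: rank C_0 − rank ∂_1 = 7 − 6 = 1, and the invariant factors of ∂_1 are all 1, so H_0 ≅ Z.
  H_1: rank ker ∂_1 − rank ∂_2 = (18 − 6) − 12 = 0, and ∂_2 has invariant factor 2 > 1, so H_1 ≅ Z/2.
  H_2: rank ker ∂_2 − rank ∂_3 = (12 − 12) − 0 = 0, and there is no ∂_3, so H_2 ≅ 0.

H_0 = Z,  H_1 = Z/2,  H_2 = 0.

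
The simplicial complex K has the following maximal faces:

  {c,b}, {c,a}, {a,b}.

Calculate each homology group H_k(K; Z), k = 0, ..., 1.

H_0 ≅ Z,  H_1 ≅ Z.

Take the total order a < b < c on the vertex set. Then K (dimension 1) consists of the simplices:

  0-simplices (3): a, b, c
  1-simplices (3): ab, ac, bc

Hence C_0 ≅ Z^3, C_1 ≅ Z^3.

The boundary map ∂_1: C_1 → C_0 sends each edge [p,q] (with p < q) to q − p. For instance
  ∂bc = c − b.
This gives a 3×3 integer matrix of rank 2; reducing to Smith normal form yields diagonal entries (1,1).

Reading off H_k = ker ∂_k / im ∂_{k+1}:

  H_0: rank C_0 − rank ∂_1 = 3 − 2 = 1, and the invariant factors of ∂_1 are all 1, so H_0 = Z.
  H_1: rank ker ∂_1 − rank ∂_2 = (3 − 2) − 0 = 1, and there is no ∂_2, so H_1 = Z.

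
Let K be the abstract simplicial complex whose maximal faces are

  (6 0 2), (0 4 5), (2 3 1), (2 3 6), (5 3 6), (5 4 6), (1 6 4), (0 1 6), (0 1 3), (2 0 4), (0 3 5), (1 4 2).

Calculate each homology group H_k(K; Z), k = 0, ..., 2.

Take the total order 0 < 1 < 2 < 3 < 4 < 5 < 6 on the vertex set. Then K (dimension 2) consists of the simplices:

  0-simplices (7): [0], [1], [2], [3], [4], [5], [6]
  1-simplices (18): [0,1], [0,2], [0,3], [0,4], [0,5], [0,6], [1,2], [1,3], [1,4], [1,6], [2,3], [2,4], [2,6], [3,5], [3,6], [4,5], [4,6], [5,6]
  2-simplices (12): [0,1,3], [0,1,6], [0,2,4], [0,2,6], [0,3,5], [0,4,5], [1,2,3], [1,2,4], [1,4,6], [2,3,6], [3,5,6], [4,5,6]

Hence C_0 ≅ Z^7, C_1 ≅ Z^18, C_2 ≅ Z^12.

Boundary ∂_1: C_1 → C_0 sends each edge [p,q] (with p < q) to q − p. For instance
  ∂[0,2] = [2] − [0].
This gives a 7×18 integer matrix of rank 6; reducing to Smith normal form yields diagonal entries (1,1,1,1,1,1).

Boundary ∂_2: C_2 → C_1 maps a triangle to the signed sum of its edges. For instance
  ∂[0,3,5] = [3,5] − [0,5] + [0,3],
  ∂[0,1,6] = [1,6] − [0,6] + [0,1].
As a 18×12 matrix over Z this has rank 12, with invariant factors (1,1,1,1,1,1,1,1,1,1,1,2).

Reading off H_k = ker ∂_k / im ∂_{k+1}:

  H_0: rank C_0 − rank ∂_1 = 7 − 6 = 1, and the invariant factors of ∂_1 are all 1, so H_0 ≅ Z.
  H_1: rank ker ∂_1 − rank ∂_2 = (18 − 6) − 12 = 0, and ∂_2 has invariant factor 2 > 1, so H_1 ≅ Z_2.
  H_2: rank ker ∂_2 − rank ∂_3 = (12 − 12) − 0 = 0, and there is no ∂_3, so H_2 ≅ 0.

H_0 ≅ Z,  H_1 ≅ Z_2,  H_2 = 0.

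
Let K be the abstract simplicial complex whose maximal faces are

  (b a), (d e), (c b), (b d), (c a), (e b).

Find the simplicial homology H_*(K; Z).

We work with the vertex ordering a < b < c < d < e. The simplices of K, each written with vertices in increasing order, are:

  0-simplices (5): a, b, c, d, e
  1-simplices (6): ab, ac, bc, bd, be, de

giving chain groups C_0 ≅ Z^5, C_1 ≅ Z^6.

Boundary ∂_1: C_1 → C_0 is given by ∂[p,q] = [q] − [p]. For instance
  ∂de = e − d.
This gives a 5×6 integer matrix of rank 4; reducing to Smith normal form yields diagonal entries (1,1,1,1).

From H_k ≅ ker(∂_k) / im(∂_{k+1}) we obtain:

  H_0: rank C_0 − rank ∂_1 = 5 − 4 = 1, and the invariant factors of ∂_1 are all 1, so H_0 ≅ Z.
  H_1: rank ker ∂_1 − rank ∂_2 = (6 − 4) − 0 = 2, and there is no ∂_2, so H_1 ≅ Z^2.

H_0 = Z,  H_1 = Z^2.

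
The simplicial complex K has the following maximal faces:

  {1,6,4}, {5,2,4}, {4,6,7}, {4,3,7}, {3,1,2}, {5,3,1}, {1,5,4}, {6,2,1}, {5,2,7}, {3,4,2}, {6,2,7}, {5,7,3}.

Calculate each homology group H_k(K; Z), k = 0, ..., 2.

Fix the vertex order 1 < 2 < 3 < 4 < 5 < 6 < 7 and write every simplex with vertices in increasing order. Then dim K = 2 and the simplices of K are:

  0-simplices (7): [1], [2], [3], [4], [5], [6], [7]
  1-simplices (18): [1,2], [1,3], [1,4], [1,5], [1,6], [2,3], [2,4], [2,5], [2,6], [2,7], [3,4], [3,5], [3,7], [4,5], [4,6], [4,7], [5,7], [6,7]
  2-simplices (12): [1,2,3], [1,2,6], [1,3,5], [1,4,5], [1,4,6], [2,3,4], [2,4,5], [2,5,7], [2,6,7], [3,4,7], [3,5,7], [4,6,7]

Hence C_0 ≅ Z^7, C_1 ≅ Z^18, C_2 ≅ Z^12.

∂_1: C_1 → C_0 maps an edge to its endpoints' difference, ∂[p,q] = q − p.
The resulting 7×18 matrix has rank 6, and its Smith normal form has invariant factors (1,1,1,1,1,1).

The boundary map ∂_2: C_2 → C_1 sends each 2-simplex [p,q,r] to [q,r] − [p,r] + [p,q]. For instance
  ∂[2,4,5] = [4,5] − [2,5] + [2,4],
  ∂[4,6,7] = [6,7] − [4,7] + [4,6].
This gives a 18×12 integer matrix of rank 12; reducing to Smith normal form yields diagonal entries (1,1,1,1,1,1,1,1,1,1,1,2).

From H_k ≅ ker(∂_k) / im(∂_{k+1}) we obtain:

  H_0: rank C_0 − rank ∂_1 = 7 − 6 = 1, and the invariant factors of ∂_1 are all 1, so H_0 ≅ Z.
  H_1: rank ker ∂_1 − rank ∂_2 = (18 − 6) − 12 = 0, and ∂_2 has invariant factor 2 > 1, so H_1 ≅ Z_2.
  H_2: rank ker ∂_2 − rank ∂_3 = (12 − 12) − 0 = 0, and there is no ∂_3, so H_2 ≅ 0.

(K is a triangulation of the real projective plane RP^2.)

H_0 ≅ Z,  H_1 ≅ Z_2,  H_2 = 0.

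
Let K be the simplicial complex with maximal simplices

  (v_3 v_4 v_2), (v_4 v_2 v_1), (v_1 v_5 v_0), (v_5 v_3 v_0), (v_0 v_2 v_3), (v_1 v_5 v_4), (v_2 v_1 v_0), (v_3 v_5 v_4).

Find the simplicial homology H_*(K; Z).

Order the vertices as v_0 < v_1 < v_2 < v_3 < v_4 < v_5. Listing each simplex with vertices in this order, K has dimension 2 with simplices:

  0-simplices (6): [v_0], [v_1], [v_2], [v_3], [v_4], [v_5]
  1-simplices (12): [v_0,v_1], [v_0,v_2], [v_0,v_3], [v_0,v_5], [v_1,v_2], [v_1,v_4], [v_1,v_5], [v_2,v_3], [v_2,v_4], [v_3,v_4], [v_3,v_5], [v_4,v_5]
  2-simplices (8): [v_0,v_1,v_2], [v_0,v_1,v_5], [v_0,v_2,v_3], [v_0,v_3,v_5], [v_1,v_2,v_4], [v_1,v_4,v_5], [v_2,v_3,v_4], [v_3,v_4,v_5]

giving chain groups C_0 ≅ Z^6, C_1 ≅ Z^12, C_2 ≅ Z^8.

Boundary ∂_1: C_1 → C_0 maps an edge to its endpoints' difference, ∂[p,q] = q − p.
The 6×12 boundary matrix has rank 5 and Smith normal form diag(1,1,1,1,1).

Boundary ∂_2: C_2 → C_1 maps a triangle to the signed sum of its edges. For instance
  ∂[v_3,v_4,v_5] = [v_4,v_5] − [v_3,v_5] + [v_3,v_4],
  ∂[v_2,v_3,v_4] = [v_3,v_4] − [v_2,v_4] + [v_2,v_3].
The resulting 12×8 matrix has rank 7, and its Smith normal form has invariant factors (1,1,1,1,1,1,1).

Reading off H_k = ker ∂_k / im ∂_{k+1}:

  H_0: rank C_0 − rank ∂_1 = 6 − 5 = 1, and the invariant factors of ∂_1 are all 1, so H_0 ≅ Z.
  H_1: rank ker ∂_1 − rank ∂_2 = (12 − 5) − 7 = 0, and the invariant factors of ∂_2 are all 1, so H_1 ≅ 0.
  H_2: rank ker ∂_2 − rank ∂_3 = (8 − 7) − 0 = 1, and there is no ∂_3, so H_2 ≅ Z.

H_0 = Z,  H_1 = 0,  H_2 = Z.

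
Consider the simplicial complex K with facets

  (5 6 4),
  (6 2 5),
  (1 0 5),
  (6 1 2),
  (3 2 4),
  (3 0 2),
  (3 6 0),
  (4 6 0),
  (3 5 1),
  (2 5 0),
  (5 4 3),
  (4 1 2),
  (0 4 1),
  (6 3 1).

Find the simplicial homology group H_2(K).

K has 7 vertices, 21 edges, 14 triangles.
rank ∂_2 = 13, rank ∂_3 = 0 ⇒ b_2 = 14 − 13 − 0 = 1. So H_2 = Z.

H_2 = Z.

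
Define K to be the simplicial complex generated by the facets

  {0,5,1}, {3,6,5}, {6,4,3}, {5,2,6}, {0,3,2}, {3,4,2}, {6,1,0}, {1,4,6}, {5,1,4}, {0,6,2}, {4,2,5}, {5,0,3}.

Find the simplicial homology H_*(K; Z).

H_0 ≅ Z,  H_1 ≅ Z/2,  H_2 = 0.

Fix the vertex order 0 < 1 < 2 < 3 < 4 < 5 < 6 and write every simplex with vertices in increasing order. Then dim K = 2 and the simplices of K are:

  0-simplices (7): [0], [1], [2], [3], [4], [5], [6]
  1-simplices (18): [0,1], [0,2], [0,3], [0,5], [0,6], [1,4], [1,5], [1,6], [2,3], [2,4], [2,5], [2,6], [3,4], [3,5], [3,6], [4,5], [4,6], [5,6]
  2-simplices (12): [0,1,5], [0,1,6], [0,2,3], [0,2,6], [0,3,5], [1,4,5], [1,4,6], [2,3,4], [2,4,5], [2,5,6], [3,4,6], [3,5,6]

Hence C_0 ≅ Z^7, C_1 ≅ Z^18, C_2 ≅ Z^12.

∂_1: C_1 → C_0 sends each edge [p,q] (with p < q) to q − p.
The resulting 7×18 matrix has rank 6, and its Smith normal form has invariant factors (1,1,1,1,1,1).

Boundary ∂_2: C_2 → C_1 sends each 2-simplex [p,q,r] to [q,r] − [p,r] + [p,q]. For instance
  ∂[1,4,5] = [4,5] − [1,5] + [1,4],
  ∂[1,4,6] = [4,6] − [1,6] + [1,4].
The resulting 18×12 matrix has rank 12, and its Smith normal form has invariant factors (1,1,1,1,1,1,1,1,1,1,1,2).

Reading off H_k = ker ∂_k / im ∂_{k+1}:

  H_0: rank C_0 − rank ∂_1 = 7 − 6 = 1, and the invariant factors of ∂_1 are all 1, so H_0 ≅ Z.
  H_1: rank ker ∂_1 − rank ∂_2 = (18 − 6) − 12 = 0, and ∂_2 has invariant factor 2 > 1, so H_1 ≅ Z/2.
  H_2: rank ker ∂_2 − rank ∂_3 = (12 − 12) − 0 = 0, and there is no ∂_3, so H_2 ≅ 0.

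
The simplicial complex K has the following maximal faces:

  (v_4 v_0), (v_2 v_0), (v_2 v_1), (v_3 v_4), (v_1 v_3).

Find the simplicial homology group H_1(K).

H_1 = Z.

Order the vertices as v_0 < v_1 < v_2 < v_3 < v_4. Listing each simplex with vertices in this order, K has dimension 1 with simplices:

  0-simplices (5): [v_0], [v_1], [v_2], [v_3], [v_4]
  1-simplices (5): [v_0,v_2], [v_0,v_4], [v_1,v_2], [v_1,v_3], [v_3,v_4]

so the chain groups are C_0 ≅ Z^5, C_1 ≅ Z^5.

The boundary map ∂_1: C_1 → C_0 is given by ∂[p,q] = [q] − [p].
As a 5×5 matrix over Z this has rank 4, with invariant factors (1,1,1,1).

Reading off H_k = ker ∂_k / im ∂_{k+1}:

  H_1: rank ker ∂_1 − rank ∂_2 = (5 − 4) − 0 = 1, and there is no ∂_2, so H_1 ≅ Z.

(K is a triangulation of the circle S^1.)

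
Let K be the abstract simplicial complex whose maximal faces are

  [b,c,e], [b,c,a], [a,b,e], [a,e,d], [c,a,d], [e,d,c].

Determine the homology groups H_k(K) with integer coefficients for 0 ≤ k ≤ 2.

H_0 = Z,  H_1 = 0,  H_2 = Z.

Order the vertices as a < b < c < d < e. Listing each simplex with vertices in this order, K has dimension 2 with simplices:

  0-simplices (5): a, b, c, d, e
  1-simplices (9): ab, ac, ad, ae, bc, be, cd, ce, de
  2-simplices (6): abc, abe, acd, ade, bce, cde

giving chain groups C_0 ≅ Z^5, C_1 ≅ Z^9, C_2 ≅ Z^6.

∂_1: C_1 → C_0 sends each edge [p,q] (with p < q) to q − p.
The 5×9 boundary matrix has rank 4 and Smith normal form diag(1,1,1,1).

The boundary map ∂_2: C_2 → C_1 acts by ∂[p,q,r] = [q,r] − [p,r] + [p,q]. For instance
  ∂acd = cd − ad + ac,
  ∂abe = be − ae + ab.
The 9×6 boundary matrix has rank 5 and Smith normal form diag(1,1,1,1,1).

From H_k ≅ ker(∂_k) / im(∂_{k+1}) we obtain:

  H_0: rank C_0 − rank ∂_1 = 5 − 4 = 1, and the invariant factors of ∂_1 are all 1, so H_0 = Z.
  H_1: rank ker ∂_1 − rank ∂_2 = (9 − 4) − 5 = 0, and the invariant factors of ∂_2 are all 1, so H_1 = 0.
  H_2: rank ker ∂_2 − rank ∂_3 = (6 − 5) − 0 = 1, and there is no ∂_3, so H_2 = Z.

As a check, the Euler characteristic is 5 − 9 + 6 = 2, which agrees with 1 − 0 + 1 = 2.
(K is a triangulation of the 2-sphere S^2.)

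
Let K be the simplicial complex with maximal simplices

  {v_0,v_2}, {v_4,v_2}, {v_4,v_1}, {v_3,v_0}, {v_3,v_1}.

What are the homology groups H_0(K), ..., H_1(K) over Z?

H_0 = Z,  H_1 = Z.

Order the vertices as v_0 < v_1 < v_2 < v_3 < v_4. Listing each simplex with vertices in this order, K has dimension 1 with simplices:

  0-simplices (5): [v_0], [v_1], [v_2], [v_3], [v_4]
  1-simplices (5): [v_0,v_2], [v_0,v_3], [v_1,v_3], [v_1,v_4], [v_2,v_4]

Hence C_0 ≅ Z^5, C_1 ≅ Z^5.

Boundary ∂_1: C_1 → C_0 maps an edge to its endpoints' difference, ∂[p,q] = q − p. For instance
  ∂[v_0,v_3] = [v_3] − [v_0].
The resulting 5×5 matrix has rank 4, and its Smith normal form has invariant factors (1,1,1,1).

Reading off H_k = ker ∂_k / im ∂_{k+1}:

  H_0: rank C_0 − rank ∂_1 = 5 − 4 = 1, and the invariant factors of ∂_1 are all 1, so H_0 = Z.
  H_1: rank ker ∂_1 − rank ∂_2 = (5 − 4) − 0 = 1, and there is no ∂_2, so H_1 = Z.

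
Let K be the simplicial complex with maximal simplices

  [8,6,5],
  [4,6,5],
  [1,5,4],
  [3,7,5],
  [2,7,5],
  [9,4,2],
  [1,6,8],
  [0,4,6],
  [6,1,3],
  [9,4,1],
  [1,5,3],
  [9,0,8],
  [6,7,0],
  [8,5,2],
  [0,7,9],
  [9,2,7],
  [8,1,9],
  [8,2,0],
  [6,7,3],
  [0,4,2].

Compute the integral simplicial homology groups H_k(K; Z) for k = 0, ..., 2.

Take the total order 0 < 1 < 2 < 3 < 4 < 5 < 6 < 7 < 8 < 9 on the vertex set. Then K (dimension 2) consists of the simplices:

  0-simplices (10): [0], [1], [2], [3], [4], [5], [6], [7], [8], [9]
  1-simplices (30): (30 of them)
  2-simplices (20): (20 of them)

so the chain groups are C_0 ≅ Z^10, C_1 ≅ Z^30, C_2 ≅ Z^20.

∂_1: C_1 → C_0 maps an edge to its endpoints' difference, ∂[p,q] = q − p. For instance
  ∂[6,8] = [8] − [6].
The resulting 10×30 matrix has rank 9, and its Smith normal form has invariant factors (1,1,1,1,1,1,1,1,1).

The boundary map ∂_2: C_2 → C_1 sends each 2-simplex [p,q,r] to [q,r] − [p,r] + [p,q]. For instance
  ∂[0,2,8] = [2,8] − [0,8] + [0,2],
  ∂[3,5,7] = [5,7] − [3,7] + [3,5].
The resulting 30×20 matrix has rank 20, and its Smith normal form has invariant factors (1,1,1,1,1,1,1,1,1,1,1,1,1,1,1,1,1,1,1,2).

Reading off H_k = ker ∂_k / im ∂_{k+1}:

  H_0: rank C_0 − rank ∂_1 = 10 − 9 = 1, and the invariant factors of ∂_1 are all 1, so H_0 = Z.
  H_1: rank ker ∂_1 − rank ∂_2 = (30 − 9) − 20 = 1, and ∂_2 has invariant factor 2 > 1, so H_1 = Z ⊕ Z/2.
  H_2: rank ker ∂_2 − rank ∂_3 = (20 − 20) − 0 = 0, and there is no ∂_3, so H_2 = 0.

As a check, the Euler characteristic is 10 − 30 + 20 = 0, which agrees with 1 − 1 + 0 = 0.

H_0 = Z,  H_1 = Z ⊕ Z/2,  H_2 = 0.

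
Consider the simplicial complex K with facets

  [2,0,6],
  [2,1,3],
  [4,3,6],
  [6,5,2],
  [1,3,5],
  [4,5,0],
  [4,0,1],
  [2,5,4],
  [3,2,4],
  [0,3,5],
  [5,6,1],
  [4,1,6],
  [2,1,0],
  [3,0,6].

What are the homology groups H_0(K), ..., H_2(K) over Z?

H_0 = Z,  H_1 = Z^2,  H_2 = Z.

K has 7 vertices, 21 edges, 14 triangles.
rank ∂_0 = 0, rank ∂_1 = 6 ⇒ b_0 = 7 − 0 − 6 = 1; all invariant factors of ∂_1 are 1 so no torsion. So H_0 ≅ Z.
rank ∂_1 = 6, rank ∂_2 = 13 ⇒ b_1 = 21 − 6 − 13 = 2; all invariant factors of ∂_2 are 1 so no torsion. So H_1 ≅ Z^2.
rank ∂_2 = 13, rank ∂_3 = 0 ⇒ b_2 = 14 − 13 − 0 = 1. So H_2 ≅ Z.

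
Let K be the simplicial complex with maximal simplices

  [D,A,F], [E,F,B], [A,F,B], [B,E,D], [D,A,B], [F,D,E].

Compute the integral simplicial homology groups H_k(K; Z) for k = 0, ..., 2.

K has 5 vertices, 9 edges, 6 triangles.
rank ∂_0 = 0, rank ∂_1 = 4 ⇒ b_0 = 5 − 0 − 4 = 1; all invariant factors of ∂_1 are 1 so no torsion. So H_0 = Z.
rank ∂_1 = 4, rank ∂_2 = 5 ⇒ b_1 = 9 − 4 − 5 = 0; all invariant factors of ∂_2 are 1 so no torsion. So H_1 = 0.
rank ∂_2 = 5, rank ∂_3 = 0 ⇒ b_2 = 6 − 5 − 0 = 1. So H_2 = Z.

H_0 = Z,  H_1 = 0,  H_2 = Z.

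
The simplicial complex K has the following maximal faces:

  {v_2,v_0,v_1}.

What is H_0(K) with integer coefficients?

H_0 = Z.

K has 3 vertices, 3 edges, 1 triangle.
rank ∂_0 = 0, rank ∂_1 = 2 ⇒ b_0 = 3 − 0 − 2 = 1; all invariant factors of ∂_1 are 1 so no torsion. So H_0 = Z.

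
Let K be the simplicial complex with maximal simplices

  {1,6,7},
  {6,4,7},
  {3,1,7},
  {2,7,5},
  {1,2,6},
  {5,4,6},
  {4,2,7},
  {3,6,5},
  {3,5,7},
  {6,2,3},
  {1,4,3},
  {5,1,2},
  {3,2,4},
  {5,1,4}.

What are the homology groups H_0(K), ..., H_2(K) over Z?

H_0 = Z,  H_1 = Z^2,  H_2 = Z.

K has 7 vertices, 21 edges, 14 triangles.
rank ∂_0 = 0, rank ∂_1 = 6 ⇒ b_0 = 7 − 0 − 6 = 1; all invariant factors of ∂_1 are 1 so no torsion. So H_0 = Z.
rank ∂_1 = 6, rank ∂_2 = 13 ⇒ b_1 = 21 − 6 − 13 = 2; all invariant factors of ∂_2 are 1 so no torsion. So H_1 = Z^2.
rank ∂_2 = 13, rank ∂_3 = 0 ⇒ b_2 = 14 − 13 − 0 = 1. So H_2 = Z.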